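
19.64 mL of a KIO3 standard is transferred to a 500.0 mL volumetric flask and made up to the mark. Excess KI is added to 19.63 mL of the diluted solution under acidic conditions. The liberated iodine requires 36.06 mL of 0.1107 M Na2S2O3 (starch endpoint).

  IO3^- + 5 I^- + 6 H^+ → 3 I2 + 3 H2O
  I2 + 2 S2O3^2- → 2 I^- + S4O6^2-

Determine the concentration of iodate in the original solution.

0.8628 M

n(S2O3^2-) = 0.03606 × 0.1107 = 3.992 × 10^-3 mol
n(I2) = n(S2O3^2-)/2 = 1.996 × 10^-3 mol
From the 1:3 ratio, n(IO3^-) in the aliquot = 1/3 × 1.996 × 10^-3 = 6.653 × 10^-4 mol
[IO3^-]_dilute = 6.653 × 10^-4 / 0.01963 = 0.03389 mol/L
[IO3^-]_original = 0.03389 × 500.0/19.64 = 0.8628 mol/L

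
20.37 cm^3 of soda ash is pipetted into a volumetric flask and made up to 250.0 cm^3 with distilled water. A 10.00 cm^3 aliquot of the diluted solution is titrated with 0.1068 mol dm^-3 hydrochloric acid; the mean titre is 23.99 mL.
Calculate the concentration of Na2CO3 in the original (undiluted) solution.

Na2CO3 + 2 HCl → 2 NaCl + H2O + CO2
n(HCl) = 0.02399 × 0.1068 = 2.562 × 10^-3 mol
From the 1:2 ratio, n(Na2CO3) in the aliquot = 1/2 × 2.562 × 10^-3 = 1.281 × 10^-3 mol
[Na2CO3]_dilute = 1.281 × 10^-3 / 0.01000 = 0.1281 mol/L
Dilution factor = 250.0 / 20.37 = 12.27
[Na2CO3]_stock = 0.1281 × 12.27 = 1.572 mol/L

1.572 mol/L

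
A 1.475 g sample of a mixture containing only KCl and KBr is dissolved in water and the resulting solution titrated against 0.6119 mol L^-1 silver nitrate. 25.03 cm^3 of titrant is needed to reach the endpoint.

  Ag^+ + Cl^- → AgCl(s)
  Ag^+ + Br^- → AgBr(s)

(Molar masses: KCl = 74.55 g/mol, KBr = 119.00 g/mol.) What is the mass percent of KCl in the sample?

39.52 %

n(AgNO3) = 0.02503 × 0.6119 = 0.01532 mol
Let x = n(KCl), y = n(KBr).
Titrant: 1x + 1y = 0.01532;  mass: 74.55x + 119.00y = 1.475
Solving, x = 7.820 × 10^-3 mol, y = 7.496 × 10^-3 mol
mass of KCl = 7.820 × 10^-3 × 74.55 = 0.5830 g
% KCl = 0.5830 / 1.475 × 100 = 39.52 %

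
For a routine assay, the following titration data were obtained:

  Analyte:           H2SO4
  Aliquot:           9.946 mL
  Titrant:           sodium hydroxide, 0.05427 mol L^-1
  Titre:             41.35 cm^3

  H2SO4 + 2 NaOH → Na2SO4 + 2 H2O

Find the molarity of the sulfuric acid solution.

0.1128 mol/L

n(NaOH) = 0.04135 L × 0.05427 mol/L = 2.244 × 10^-3 mol
From the 1:2 mole ratio, n(H2SO4) = 1/2 × 2.244 × 10^-3 = 1.122 × 10^-3 mol
[H2SO4] = 1.122 × 10^-3 mol / 0.009946 L = 0.1128 mol/L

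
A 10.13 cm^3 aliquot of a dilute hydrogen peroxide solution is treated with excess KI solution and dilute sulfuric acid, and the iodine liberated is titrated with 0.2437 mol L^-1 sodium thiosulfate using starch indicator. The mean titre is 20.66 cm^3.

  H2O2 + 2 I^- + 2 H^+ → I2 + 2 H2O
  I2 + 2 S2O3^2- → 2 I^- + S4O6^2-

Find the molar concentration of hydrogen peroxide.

0.2485 mol/L

n(S2O3^2-) = 0.02066 × 0.2437 = 5.035 × 10^-3 mol
n(I2) = n(S2O3^2-)/2 = 2.517 × 10^-3 mol
n(H2O2) in the aliquot = 2.517 × 10^-3 mol (1:1 ratio)
[H2O2] = 2.517 × 10^-3 / 0.01013 = 0.2485 mol/L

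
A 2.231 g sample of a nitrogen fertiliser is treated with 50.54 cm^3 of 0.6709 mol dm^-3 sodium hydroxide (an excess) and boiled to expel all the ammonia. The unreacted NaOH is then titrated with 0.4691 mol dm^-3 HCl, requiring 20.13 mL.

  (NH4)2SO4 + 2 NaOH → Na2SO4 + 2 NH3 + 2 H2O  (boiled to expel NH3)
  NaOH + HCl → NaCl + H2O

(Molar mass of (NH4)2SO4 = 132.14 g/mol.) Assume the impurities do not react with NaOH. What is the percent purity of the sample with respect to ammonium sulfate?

n(NaOH) added = 0.05054 × 0.6709 = 0.03391 mol
n(HCl) used in back-titration = 0.02013 × 0.4691 = 9.443 × 10^-3 mol
n(NaOH) left over = 9.443 × 10^-3 mol (1:1 ratio)
n(NaOH) consumed by analyte = 0.03391 − 9.443 × 10^-3 = 0.02446 mol
From the 1:2 ratio, n((NH4)2SO4) = 1/2 × 0.02446 = 0.01223 mol
mass of (NH4)2SO4 = 0.01223 × 132.14 = 1.616 g
% (NH4)2SO4 = 1.616 / 2.231 × 100 = 72.45 %

72.45 %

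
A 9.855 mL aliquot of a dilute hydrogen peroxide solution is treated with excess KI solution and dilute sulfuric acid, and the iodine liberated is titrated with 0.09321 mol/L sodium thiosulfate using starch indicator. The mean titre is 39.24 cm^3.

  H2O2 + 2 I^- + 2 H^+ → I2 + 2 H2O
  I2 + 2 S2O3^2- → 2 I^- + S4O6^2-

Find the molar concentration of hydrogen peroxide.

n(S2O3^2-) = 0.03924 × 0.09321 = 3.658 × 10^-3 mol
n(I2) = n(S2O3^2-)/2 = 1.829 × 10^-3 mol
n(H2O2) in the aliquot = 1.829 × 10^-3 mol (1:1 ratio)
[H2O2] = 1.829 × 10^-3 / 0.009855 = 0.1856 mol/L

0.1856 mol/L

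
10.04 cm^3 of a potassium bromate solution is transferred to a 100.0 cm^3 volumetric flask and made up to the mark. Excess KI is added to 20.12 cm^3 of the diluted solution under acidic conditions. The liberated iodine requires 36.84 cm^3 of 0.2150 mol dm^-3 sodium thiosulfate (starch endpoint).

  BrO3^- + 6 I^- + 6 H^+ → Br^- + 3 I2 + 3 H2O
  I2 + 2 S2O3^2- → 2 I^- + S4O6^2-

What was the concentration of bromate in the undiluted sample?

0.6535 mol/L

n(S2O3^2-) = 0.03684 × 0.2150 = 7.921 × 10^-3 mol
n(I2) = n(S2O3^2-)/2 = 3.960 × 10^-3 mol
From the 1:3 ratio, n(BrO3^-) in the aliquot = 1/3 × 3.960 × 10^-3 = 1.320 × 10^-3 mol
[BrO3^-]_dilute = 1.320 × 10^-3 / 0.02012 = 0.06561 mol/L
[BrO3^-]_original = 0.06561 × 100.0/10.04 = 0.6535 mol/L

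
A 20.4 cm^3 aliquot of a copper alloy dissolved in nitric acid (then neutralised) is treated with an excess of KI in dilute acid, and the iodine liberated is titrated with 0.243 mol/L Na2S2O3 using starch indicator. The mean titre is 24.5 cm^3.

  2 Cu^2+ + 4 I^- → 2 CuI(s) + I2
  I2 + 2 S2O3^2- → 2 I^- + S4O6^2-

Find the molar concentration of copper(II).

n(S2O3^2-) = 0.0245 × 0.243 = 5.95 × 10^-3 mol
n(I2) = n(S2O3^2-)/2 = 2.98 × 10^-3 mol
From the 2:1 ratio, n(Cu2+) in the aliquot = 2/1 × 2.98 × 10^-3 = 5.95 × 10^-3 mol
[Cu2+] = 5.95 × 10^-3 / 0.0204 = 0.292 mol/L

0.292 mol/L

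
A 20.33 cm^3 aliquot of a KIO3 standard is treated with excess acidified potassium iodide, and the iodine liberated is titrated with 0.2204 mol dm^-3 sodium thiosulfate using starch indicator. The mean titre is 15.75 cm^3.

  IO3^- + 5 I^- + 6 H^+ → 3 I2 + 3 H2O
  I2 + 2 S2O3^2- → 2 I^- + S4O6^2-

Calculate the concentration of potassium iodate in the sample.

0.02846 mol/L

n(S2O3^2-) = 0.01575 × 0.2204 = 3.471 × 10^-3 mol
n(I2) = n(S2O3^2-)/2 = 1.736 × 10^-3 mol
From the 1:3 ratio, n(IO3^-) in the aliquot = 1/3 × 1.736 × 10^-3 = 5.785 × 10^-4 mol
[IO3^-] = 5.785 × 10^-4 / 0.02033 = 0.02846 mol/L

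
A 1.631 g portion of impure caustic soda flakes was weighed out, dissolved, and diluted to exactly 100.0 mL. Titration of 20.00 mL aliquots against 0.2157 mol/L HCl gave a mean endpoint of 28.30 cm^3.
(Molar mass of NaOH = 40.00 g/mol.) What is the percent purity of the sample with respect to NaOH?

74.85 %

NaOH + HCl → NaCl + H2O
n(HCl) per titration = 0.02830 × 0.2157 = 6.104 × 10^-3 mol
n(NaOH) in each aliquot = 6.104 × 10^-3 mol (1:1 ratio)
n(NaOH) in the whole flask = 6.104 × 10^-3 × 100.0/20.00 = 0.03052 mol
mass of NaOH = 0.03052 × 40.00 = 1.221 g
% NaOH = 1.221 / 1.631 × 100 = 74.85 %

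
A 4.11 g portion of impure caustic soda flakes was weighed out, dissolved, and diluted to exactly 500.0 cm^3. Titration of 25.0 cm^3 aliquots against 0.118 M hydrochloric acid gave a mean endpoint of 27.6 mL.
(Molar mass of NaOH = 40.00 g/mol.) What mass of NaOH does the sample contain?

NaOH + HCl → NaCl + H2O
n(HCl) per titration = 0.0276 × 0.118 = 3.26 × 10^-3 mol
n(NaOH) in each aliquot = 3.26 × 10^-3 mol (1:1 ratio)
n(NaOH) in the whole flask = 3.26 × 10^-3 × 500.0/25.0 = 0.0651 mol
mass of NaOH = 0.0651 × 40.00 = 2.61 g

2.61 g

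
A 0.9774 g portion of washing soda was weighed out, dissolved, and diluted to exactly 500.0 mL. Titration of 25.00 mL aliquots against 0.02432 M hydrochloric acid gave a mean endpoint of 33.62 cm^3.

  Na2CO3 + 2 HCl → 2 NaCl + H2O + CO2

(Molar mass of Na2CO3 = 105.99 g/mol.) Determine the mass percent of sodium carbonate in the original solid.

n(HCl) per titration = 0.03362 × 0.02432 = 8.176 × 10^-4 mol
From the 1:2 ratio, n(Na2CO3) in each aliquot = 1/2 × 8.176 × 10^-4 = 4.088 × 10^-4 mol
n(Na2CO3) in the whole flask = 4.088 × 10^-4 × 500.0/25.00 = 8.176 × 10^-3 mol
mass of Na2CO3 = 8.176 × 10^-3 × 105.99 = 0.8666 g
% Na2CO3 = 0.8666 / 0.9774 × 100 = 88.67 %

88.67 %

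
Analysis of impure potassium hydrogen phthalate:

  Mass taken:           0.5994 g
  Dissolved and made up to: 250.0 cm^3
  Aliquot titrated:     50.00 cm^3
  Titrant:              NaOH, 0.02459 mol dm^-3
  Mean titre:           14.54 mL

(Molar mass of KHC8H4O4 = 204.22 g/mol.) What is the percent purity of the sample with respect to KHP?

60.91 %

KHC8H4O4 + NaOH → KNaC8H4O4 + H2O
n(NaOH) per titration = 0.01454 × 0.02459 = 3.575 × 10^-4 mol
n(KHC8H4O4) in each aliquot = 3.575 × 10^-4 mol (1:1 ratio)
n(KHC8H4O4) in the whole flask = 3.575 × 10^-4 × 250.0/50.00 = 1.788 × 10^-3 mol
mass of KHC8H4O4 = 1.788 × 10^-3 × 204.22 = 0.3651 g
% KHC8H4O4 = 0.3651 / 0.5994 × 100 = 60.91 %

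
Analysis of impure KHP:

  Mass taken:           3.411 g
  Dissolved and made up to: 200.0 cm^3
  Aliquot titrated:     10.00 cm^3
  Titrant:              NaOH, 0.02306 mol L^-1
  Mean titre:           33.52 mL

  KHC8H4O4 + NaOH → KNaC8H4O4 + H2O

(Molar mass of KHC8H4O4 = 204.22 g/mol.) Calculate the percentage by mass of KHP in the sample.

n(NaOH) per titration = 0.03352 × 0.02306 = 7.730 × 10^-4 mol
n(KHC8H4O4) in each aliquot = 7.730 × 10^-4 mol (1:1 ratio)
n(KHC8H4O4) in the whole flask = 7.730 × 10^-4 × 200.0/10.00 = 0.01546 mol
mass of KHC8H4O4 = 0.01546 × 204.22 = 3.157 g
% KHC8H4O4 = 3.157 / 3.411 × 100 = 92.56 %

92.56 %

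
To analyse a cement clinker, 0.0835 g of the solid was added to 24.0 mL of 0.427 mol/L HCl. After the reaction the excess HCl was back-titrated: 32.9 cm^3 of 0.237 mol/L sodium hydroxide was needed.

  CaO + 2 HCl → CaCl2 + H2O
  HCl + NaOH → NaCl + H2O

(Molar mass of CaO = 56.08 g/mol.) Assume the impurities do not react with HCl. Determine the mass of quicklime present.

0.0687 g

n(HCl) added = 0.0240 × 0.427 = 0.0102 mol
n(NaOH) used in back-titration = 0.0329 × 0.237 = 7.80 × 10^-3 mol
n(HCl) left over = 7.80 × 10^-3 mol (1:1 ratio)
n(HCl) consumed by analyte = 0.0102 − 7.80 × 10^-3 = 2.45 × 10^-3 mol
From the 1:2 ratio, n(CaO) = 1/2 × 2.45 × 10^-3 = 1.23 × 10^-3 mol
mass of CaO = 1.23 × 10^-3 × 56.08 = 0.0687 g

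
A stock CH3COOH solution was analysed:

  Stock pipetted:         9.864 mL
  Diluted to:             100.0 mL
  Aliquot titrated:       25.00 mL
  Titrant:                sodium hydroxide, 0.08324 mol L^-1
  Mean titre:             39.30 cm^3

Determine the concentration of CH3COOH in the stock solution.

CH3COOH + NaOH → CH3COONa + H2O
n(NaOH) = 0.03930 × 0.08324 = 3.271 × 10^-3 mol
n(CH3COOH) in the aliquot = 3.271 × 10^-3 mol (1:1 ratio)
[CH3COOH]_dilute = 3.271 × 10^-3 / 0.02500 = 0.1309 mol/L
Dilution factor = 100.0 / 9.864 = 10.14
[CH3COOH]_stock = 0.1309 × 10.14 = 1.327 mol/L

1.327 mol/L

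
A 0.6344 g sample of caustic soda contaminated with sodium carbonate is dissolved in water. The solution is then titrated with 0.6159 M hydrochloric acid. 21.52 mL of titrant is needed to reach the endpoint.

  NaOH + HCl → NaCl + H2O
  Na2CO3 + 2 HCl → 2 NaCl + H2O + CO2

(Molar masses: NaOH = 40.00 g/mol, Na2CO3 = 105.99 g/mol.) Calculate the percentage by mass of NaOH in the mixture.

n(HCl) = 0.02152 × 0.6159 = 0.01325 mol
Let x = n(NaOH), y = n(Na2CO3).
Titrant: 1x + 2y = 0.01325;  mass: 40.00x + 105.99y = 0.6344
Solving, x = 5.233 × 10^-3 mol, y = 4.011 × 10^-3 mol
mass of NaOH = 5.233 × 10^-3 × 40.00 = 0.2093 g
% NaOH = 0.2093 / 0.6344 × 100 = 33.00 %

33.00 %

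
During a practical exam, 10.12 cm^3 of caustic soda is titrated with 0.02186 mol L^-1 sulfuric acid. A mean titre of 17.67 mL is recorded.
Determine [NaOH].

2 NaOH + H2SO4 → Na2SO4 + 2 H2O
n(H2SO4) = 0.01767 L × 0.02186 mol/L = 3.863 × 10^-4 mol
From the 2:1 mole ratio, n(NaOH) = 2/1 × 3.863 × 10^-4 = 7.725 × 10^-4 mol
[NaOH] = 7.725 × 10^-4 mol / 0.01012 L = 0.07634 mol/L

0.07634 mol/L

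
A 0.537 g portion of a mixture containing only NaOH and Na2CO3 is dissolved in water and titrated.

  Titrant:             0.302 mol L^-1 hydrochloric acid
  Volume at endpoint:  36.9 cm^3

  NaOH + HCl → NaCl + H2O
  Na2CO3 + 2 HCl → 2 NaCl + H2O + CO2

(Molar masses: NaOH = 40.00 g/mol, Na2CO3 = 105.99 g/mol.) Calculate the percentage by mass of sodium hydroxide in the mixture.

30.7 %

n(HCl) = 0.0369 × 0.302 = 0.0111 mol
Let x = n(NaOH), y = n(Na2CO3).
Titrant: 1x + 2y = 0.0111;  mass: 40.00x + 105.99y = 0.537
Solving, x = 4.12 × 10^-3 mol, y = 3.51 × 10^-3 mol
mass of NaOH = 4.12 × 10^-3 × 40.00 = 0.165 g
% NaOH = 0.165 / 0.537 × 100 = 30.7 %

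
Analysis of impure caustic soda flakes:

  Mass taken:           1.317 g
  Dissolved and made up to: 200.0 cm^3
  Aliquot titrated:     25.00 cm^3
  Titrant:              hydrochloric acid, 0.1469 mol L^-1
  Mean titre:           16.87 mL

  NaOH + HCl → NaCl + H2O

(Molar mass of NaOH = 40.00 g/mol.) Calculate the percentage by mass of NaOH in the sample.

n(HCl) per titration = 0.01687 × 0.1469 = 2.478 × 10^-3 mol
n(NaOH) in each aliquot = 2.478 × 10^-3 mol (1:1 ratio)
n(NaOH) in the whole flask = 2.478 × 10^-3 × 200.0/25.00 = 0.01983 mol
mass of NaOH = 0.01983 × 40.00 = 0.7930 g
% NaOH = 0.7930 / 1.317 × 100 = 60.21 %

60.21 %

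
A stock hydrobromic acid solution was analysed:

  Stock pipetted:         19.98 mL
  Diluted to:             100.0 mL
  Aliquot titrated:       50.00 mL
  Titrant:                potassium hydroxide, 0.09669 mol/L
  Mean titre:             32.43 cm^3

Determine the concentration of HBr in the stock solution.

0.3139 mol/L

HBr + KOH → KBr + H2O
n(KOH) = 0.03243 × 0.09669 = 3.136 × 10^-3 mol
n(HBr) in the aliquot = 3.136 × 10^-3 mol (1:1 ratio)
[HBr]_dilute = 3.136 × 10^-3 / 0.05000 = 0.06271 mol/L
Dilution factor = 100.0 / 19.98 = 5.005
[HBr]_stock = 0.06271 × 5.005 = 0.3139 mol/L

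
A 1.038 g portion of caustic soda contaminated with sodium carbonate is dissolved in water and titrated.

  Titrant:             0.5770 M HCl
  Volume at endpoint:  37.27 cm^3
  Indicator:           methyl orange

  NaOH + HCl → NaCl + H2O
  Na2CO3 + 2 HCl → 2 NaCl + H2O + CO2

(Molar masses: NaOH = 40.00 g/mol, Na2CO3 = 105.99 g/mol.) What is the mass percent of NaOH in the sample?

n(HCl) = 0.03727 × 0.5770 = 0.02150 mol
Let x = n(NaOH), y = n(Na2CO3).
Titrant: 1x + 2y = 0.02150;  mass: 40.00x + 105.99y = 1.038
Solving, x = 7.822 × 10^-3 mol, y = 6.841 × 10^-3 mol
mass of NaOH = 7.822 × 10^-3 × 40.00 = 0.3129 g
% NaOH = 0.3129 / 1.038 × 100 = 30.14 %

30.14 %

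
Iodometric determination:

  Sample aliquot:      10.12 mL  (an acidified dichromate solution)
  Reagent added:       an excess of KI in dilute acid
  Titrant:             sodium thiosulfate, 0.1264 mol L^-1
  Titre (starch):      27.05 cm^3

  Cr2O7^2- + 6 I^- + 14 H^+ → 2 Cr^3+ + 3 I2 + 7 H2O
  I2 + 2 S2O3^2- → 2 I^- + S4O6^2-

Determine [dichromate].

0.05631 mol/L

n(S2O3^2-) = 0.02705 × 0.1264 = 3.419 × 10^-3 mol
n(I2) = n(S2O3^2-)/2 = 1.710 × 10^-3 mol
From the 1:3 ratio, n(Cr2O7^2-) in the aliquot = 1/3 × 1.710 × 10^-3 = 5.699 × 10^-4 mol
[Cr2O7^2-] = 5.699 × 10^-4 / 0.01012 = 0.05631 mol/L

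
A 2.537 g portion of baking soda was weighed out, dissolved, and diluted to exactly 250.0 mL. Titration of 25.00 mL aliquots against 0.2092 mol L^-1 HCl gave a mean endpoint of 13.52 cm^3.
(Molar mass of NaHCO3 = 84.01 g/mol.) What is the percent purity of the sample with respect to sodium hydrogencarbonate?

93.66 %

NaHCO3 + HCl → NaCl + H2O + CO2
n(HCl) per titration = 0.01352 × 0.2092 = 2.828 × 10^-3 mol
n(NaHCO3) in each aliquot = 2.828 × 10^-3 mol (1:1 ratio)
n(NaHCO3) in the whole flask = 2.828 × 10^-3 × 250.0/25.00 = 0.02828 mol
mass of NaHCO3 = 0.02828 × 84.01 = 2.376 g
% NaHCO3 = 2.376 / 2.537 × 100 = 93.66 %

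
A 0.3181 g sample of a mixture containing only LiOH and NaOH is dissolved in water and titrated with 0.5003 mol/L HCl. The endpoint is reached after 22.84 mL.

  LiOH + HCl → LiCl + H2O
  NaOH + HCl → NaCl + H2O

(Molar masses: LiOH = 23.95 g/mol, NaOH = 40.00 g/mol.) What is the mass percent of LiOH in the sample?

n(HCl) = 0.02284 × 0.5003 = 0.01143 mol
Let x = n(LiOH), y = n(NaOH).
Titrant: 1x + 1y = 0.01143;  mass: 23.95x + 40.00y = 0.3181
Solving, x = 8.659 × 10^-3 mol, y = 2.768 × 10^-3 mol
mass of LiOH = 8.659 × 10^-3 × 23.95 = 0.2074 g
% LiOH = 0.2074 / 0.3181 × 100 = 65.19 %

65.19 %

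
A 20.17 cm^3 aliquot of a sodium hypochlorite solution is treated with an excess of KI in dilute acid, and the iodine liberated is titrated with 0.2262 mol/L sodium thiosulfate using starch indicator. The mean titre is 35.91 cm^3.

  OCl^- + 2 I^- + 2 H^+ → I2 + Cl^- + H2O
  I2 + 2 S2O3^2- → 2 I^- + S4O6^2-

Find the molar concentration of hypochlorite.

n(S2O3^2-) = 0.03591 × 0.2262 = 8.123 × 10^-3 mol
n(I2) = n(S2O3^2-)/2 = 4.061 × 10^-3 mol
n(OCl^-) in the aliquot = 4.061 × 10^-3 mol (1:1 ratio)
[OCl^-] = 4.061 × 10^-3 / 0.02017 = 0.2014 mol/L

0.2014 mol/L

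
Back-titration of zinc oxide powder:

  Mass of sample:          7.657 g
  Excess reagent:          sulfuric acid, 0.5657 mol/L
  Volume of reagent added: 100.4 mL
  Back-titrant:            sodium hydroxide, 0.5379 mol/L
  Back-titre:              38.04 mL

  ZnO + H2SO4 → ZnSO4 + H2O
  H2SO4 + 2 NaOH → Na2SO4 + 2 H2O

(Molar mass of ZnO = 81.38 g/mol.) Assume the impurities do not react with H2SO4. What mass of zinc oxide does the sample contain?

n(H2SO4) added = 0.1004 × 0.5657 = 0.05680 mol
n(NaOH) used in back-titration = 0.03804 × 0.5379 = 0.02046 mol
From the 1:2 ratio, n(H2SO4) left over = 1/2 × 0.02046 = 0.01023 mol
n(H2SO4) consumed by analyte = 0.05680 − 0.01023 = 0.04657 mol
n(ZnO) = 0.04657 mol (1:1 ratio)
mass of ZnO = 0.04657 × 81.38 = 3.789 g

3.789 g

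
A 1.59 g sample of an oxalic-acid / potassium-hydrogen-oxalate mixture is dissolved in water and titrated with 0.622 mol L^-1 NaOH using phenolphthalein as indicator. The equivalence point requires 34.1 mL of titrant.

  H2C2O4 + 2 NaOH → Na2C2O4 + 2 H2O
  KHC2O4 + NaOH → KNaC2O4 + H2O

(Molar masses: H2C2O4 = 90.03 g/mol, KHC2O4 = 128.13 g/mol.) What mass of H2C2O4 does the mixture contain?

n(NaOH) = 0.0341 × 0.622 = 0.0212 mol
Let x = n(H2C2O4), y = n(KHC2O4).
Titrant: 2x + 1y = 0.0212;  mass: 90.03x + 128.13y = 1.59
Solving, x = 6.78 × 10^-3 mol, y = 7.64 × 10^-3 mol
mass of H2C2O4 = 6.78 × 10^-3 × 90.03 = 0.611 g

0.611 g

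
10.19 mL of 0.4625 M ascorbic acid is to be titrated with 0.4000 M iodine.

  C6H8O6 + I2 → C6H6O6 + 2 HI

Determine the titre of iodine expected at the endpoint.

n(C6H8O6) = 0.01019 L × 0.4625 mol/L = 4.713 × 10^-3 mol
n(I2) = 4.713 × 10^-3 mol (1:1 stoichiometry)
V(I2) = 4.713 × 10^-3 mol / 0.4000 mol/L = 0.01178 L = 11.78 mL

11.78 mL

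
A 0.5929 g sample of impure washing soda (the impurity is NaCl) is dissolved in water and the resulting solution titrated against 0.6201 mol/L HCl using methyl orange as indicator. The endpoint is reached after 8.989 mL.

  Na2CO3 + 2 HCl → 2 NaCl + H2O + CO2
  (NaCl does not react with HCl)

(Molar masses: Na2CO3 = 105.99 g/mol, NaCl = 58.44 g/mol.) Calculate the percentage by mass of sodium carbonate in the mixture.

49.82 %

n(HCl) = 0.008989 × 0.6201 = 5.574 × 10^-3 mol
Let x = n(Na2CO3), y = n(NaCl).
Titrant: 2x = 5.574 × 10^-3;  mass: 105.99x + 58.44y = 0.5929
Solving, x = 2.787 × 10^-3 mol, y = 5.091 × 10^-3 mol
mass of Na2CO3 = 2.787 × 10^-3 × 105.99 = 0.2954 g
% Na2CO3 = 0.2954 / 0.5929 × 100 = 49.82 %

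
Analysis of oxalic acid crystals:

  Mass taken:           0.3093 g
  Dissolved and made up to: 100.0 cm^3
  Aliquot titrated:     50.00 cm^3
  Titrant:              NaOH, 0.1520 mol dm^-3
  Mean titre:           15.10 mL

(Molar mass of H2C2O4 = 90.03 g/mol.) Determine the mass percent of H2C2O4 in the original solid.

66.81 %

H2C2O4 + 2 NaOH → Na2C2O4 + 2 H2O
n(NaOH) per titration = 0.01510 × 0.1520 = 2.295 × 10^-3 mol
From the 1:2 ratio, n(H2C2O4) in each aliquot = 1/2 × 2.295 × 10^-3 = 1.148 × 10^-3 mol
n(H2C2O4) in the whole flask = 1.148 × 10^-3 × 100.0/50.00 = 2.295 × 10^-3 mol
mass of H2C2O4 = 2.295 × 10^-3 × 90.03 = 0.2066 g
% H2C2O4 = 0.2066 / 0.3093 × 100 = 66.81 %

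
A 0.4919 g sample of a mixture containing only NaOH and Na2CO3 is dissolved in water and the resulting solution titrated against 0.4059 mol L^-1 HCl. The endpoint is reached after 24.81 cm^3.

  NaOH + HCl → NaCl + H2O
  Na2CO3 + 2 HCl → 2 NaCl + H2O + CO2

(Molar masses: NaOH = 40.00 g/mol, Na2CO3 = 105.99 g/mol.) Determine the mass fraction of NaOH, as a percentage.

26.14 %

n(HCl) = 0.02481 × 0.4059 = 0.01007 mol
Let x = n(NaOH), y = n(Na2CO3).
Titrant: 1x + 2y = 0.01007;  mass: 40.00x + 105.99y = 0.4919
Solving, x = 3.215 × 10^-3 mol, y = 3.428 × 10^-3 mol
mass of NaOH = 3.215 × 10^-3 × 40.00 = 0.1286 g
% NaOH = 0.1286 / 0.4919 × 100 = 26.14 %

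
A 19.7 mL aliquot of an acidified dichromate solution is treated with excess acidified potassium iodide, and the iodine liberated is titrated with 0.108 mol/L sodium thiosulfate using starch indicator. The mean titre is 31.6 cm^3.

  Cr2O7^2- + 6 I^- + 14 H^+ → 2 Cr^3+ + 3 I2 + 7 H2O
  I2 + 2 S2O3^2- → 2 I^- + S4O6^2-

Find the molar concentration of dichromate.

n(S2O3^2-) = 0.0316 × 0.108 = 3.41 × 10^-3 mol
n(I2) = n(S2O3^2-)/2 = 1.71 × 10^-3 mol
From the 1:3 ratio, n(Cr2O7^2-) in the aliquot = 1/3 × 1.71 × 10^-3 = 5.69 × 10^-4 mol
[Cr2O7^2-] = 5.69 × 10^-4 / 0.0197 = 0.0289 mol/L

0.0289 mol/L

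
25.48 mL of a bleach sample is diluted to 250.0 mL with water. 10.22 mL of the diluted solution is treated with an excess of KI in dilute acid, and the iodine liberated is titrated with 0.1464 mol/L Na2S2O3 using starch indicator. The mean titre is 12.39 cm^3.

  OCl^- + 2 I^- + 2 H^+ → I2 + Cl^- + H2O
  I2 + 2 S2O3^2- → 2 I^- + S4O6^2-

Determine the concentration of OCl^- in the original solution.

n(S2O3^2-) = 0.01239 × 0.1464 = 1.814 × 10^-3 mol
n(I2) = n(S2O3^2-)/2 = 9.069 × 10^-4 mol
n(OCl^-) in the aliquot = 9.069 × 10^-4 mol (1:1 ratio)
[OCl^-]_dilute = 9.069 × 10^-4 / 0.01022 = 0.08874 mol/L
[OCl^-]_original = 0.08874 × 250.0/25.48 = 0.8707 mol/L

0.8707 mol/L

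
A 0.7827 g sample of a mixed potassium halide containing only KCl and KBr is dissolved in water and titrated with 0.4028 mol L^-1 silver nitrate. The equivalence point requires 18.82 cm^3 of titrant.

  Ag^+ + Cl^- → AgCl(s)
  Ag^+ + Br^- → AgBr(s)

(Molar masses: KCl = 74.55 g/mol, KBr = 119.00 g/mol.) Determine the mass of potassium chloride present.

n(AgNO3) = 0.01882 × 0.4028 = 7.581 × 10^-3 mol
Let x = n(KCl), y = n(KBr).
Titrant: 1x + 1y = 7.581 × 10^-3;  mass: 74.55x + 119.00y = 0.7827
Solving, x = 2.686 × 10^-3 mol, y = 4.894 × 10^-3 mol
mass of KCl = 2.686 × 10^-3 × 74.55 = 0.2003 g

0.2003 g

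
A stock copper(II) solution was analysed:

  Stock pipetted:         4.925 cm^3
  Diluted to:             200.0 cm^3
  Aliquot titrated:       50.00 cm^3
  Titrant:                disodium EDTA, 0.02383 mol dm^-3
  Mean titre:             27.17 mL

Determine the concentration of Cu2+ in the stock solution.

0.5259 mol/L

Cu^2+ + EDTA^4- → [Cu(EDTA)]^2-
n(EDTA) = 0.02717 × 0.02383 = 6.475 × 10^-4 mol
n(Cu2+) in the aliquot = 6.475 × 10^-4 mol (1:1 ratio)
[Cu2+]_dilute = 6.475 × 10^-4 / 0.05000 = 0.01295 mol/L
Dilution factor = 200.0 / 4.925 = 40.61
[Cu2+]_stock = 0.01295 × 40.61 = 0.5259 mol/L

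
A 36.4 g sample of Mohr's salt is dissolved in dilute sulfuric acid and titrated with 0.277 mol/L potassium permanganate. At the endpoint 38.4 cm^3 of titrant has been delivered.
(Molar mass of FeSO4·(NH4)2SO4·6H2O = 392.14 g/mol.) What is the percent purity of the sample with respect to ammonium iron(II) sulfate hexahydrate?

MnO4^- + 5 Fe^2+ + 8 H^+ → Mn^2+ + 5 Fe^3+ + 4 H2O
n(KMnO4) = 0.0384 L × 0.277 mol/L = 0.0106 mol
From the 5:1 ratio, n(FeSO4·(NH4)2SO4·6H2O) = 5/1 × 0.0106 = 0.0532 mol
mass of FeSO4·(NH4)2SO4·6H2O = 0.0532 × 392.14 g/mol = 20.9 g
% FeSO4·(NH4)2SO4·6H2O = 20.9 / 36.4 × 100 = 57.3 %

57.3 %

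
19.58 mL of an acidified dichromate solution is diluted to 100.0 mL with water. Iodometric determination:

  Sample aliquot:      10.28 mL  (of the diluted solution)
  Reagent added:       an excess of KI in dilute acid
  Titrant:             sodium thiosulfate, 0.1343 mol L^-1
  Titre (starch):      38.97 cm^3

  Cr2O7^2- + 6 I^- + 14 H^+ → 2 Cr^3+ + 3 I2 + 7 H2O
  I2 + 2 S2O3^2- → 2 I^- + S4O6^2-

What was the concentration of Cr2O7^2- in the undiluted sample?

0.4334 mol/L

n(S2O3^2-) = 0.03897 × 0.1343 = 5.234 × 10^-3 mol
n(I2) = n(S2O3^2-)/2 = 2.617 × 10^-3 mol
From the 1:3 ratio, n(Cr2O7^2-) in the aliquot = 1/3 × 2.617 × 10^-3 = 8.723 × 10^-4 mol
[Cr2O7^2-]_dilute = 8.723 × 10^-4 / 0.01028 = 0.08485 mol/L
[Cr2O7^2-]_original = 0.08485 × 100.0/19.58 = 0.4334 mol/L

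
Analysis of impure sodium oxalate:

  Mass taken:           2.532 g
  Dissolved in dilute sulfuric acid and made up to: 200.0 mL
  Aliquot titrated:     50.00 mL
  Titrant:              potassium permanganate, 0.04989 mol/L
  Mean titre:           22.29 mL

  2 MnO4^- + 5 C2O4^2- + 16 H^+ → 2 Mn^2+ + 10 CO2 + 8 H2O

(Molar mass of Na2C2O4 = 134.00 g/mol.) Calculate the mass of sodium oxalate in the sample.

1.490 g

n(KMnO4) per titration = 0.02229 × 0.04989 = 1.112 × 10^-3 mol
From the 5:2 ratio, n(Na2C2O4) in each aliquot = 5/2 × 1.112 × 10^-3 = 2.780 × 10^-3 mol
n(Na2C2O4) in the whole flask = 2.780 × 10^-3 × 200.0/50.00 = 0.01112 mol
mass of Na2C2O4 = 0.01112 × 134.00 = 1.490 g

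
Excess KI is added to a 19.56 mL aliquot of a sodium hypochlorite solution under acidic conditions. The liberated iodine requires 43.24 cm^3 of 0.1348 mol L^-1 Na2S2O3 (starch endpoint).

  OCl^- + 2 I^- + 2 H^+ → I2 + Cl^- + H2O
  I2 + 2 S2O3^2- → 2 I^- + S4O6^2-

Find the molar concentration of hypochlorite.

0.1490 mol/L

n(S2O3^2-) = 0.04324 × 0.1348 = 5.829 × 10^-3 mol
n(I2) = n(S2O3^2-)/2 = 2.914 × 10^-3 mol
n(OCl^-) in the aliquot = 2.914 × 10^-3 mol (1:1 ratio)
[OCl^-] = 2.914 × 10^-3 / 0.01956 = 0.1490 mol/L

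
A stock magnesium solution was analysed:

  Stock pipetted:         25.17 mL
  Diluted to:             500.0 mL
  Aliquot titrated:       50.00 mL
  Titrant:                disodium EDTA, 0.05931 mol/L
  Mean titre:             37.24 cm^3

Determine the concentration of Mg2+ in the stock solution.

0.8775 mol/L

Mg^2+ + EDTA^4- → [Mg(EDTA)]^2-
n(EDTA) = 0.03724 × 0.05931 = 2.209 × 10^-3 mol
n(Mg2+) in the aliquot = 2.209 × 10^-3 mol (1:1 ratio)
[Mg2+]_dilute = 2.209 × 10^-3 / 0.05000 = 0.04417 mol/L
Dilution factor = 500.0 / 25.17 = 19.86
[Mg2+]_stock = 0.04417 × 19.86 = 0.8775 mol/L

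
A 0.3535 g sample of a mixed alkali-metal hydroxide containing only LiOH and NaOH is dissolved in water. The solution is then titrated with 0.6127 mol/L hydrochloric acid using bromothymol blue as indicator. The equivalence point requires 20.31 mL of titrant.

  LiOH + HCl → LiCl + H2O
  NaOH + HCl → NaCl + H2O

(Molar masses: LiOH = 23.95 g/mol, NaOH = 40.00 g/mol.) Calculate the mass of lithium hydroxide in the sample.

n(HCl) = 0.02031 × 0.6127 = 0.01244 mol
Let x = n(LiOH), y = n(NaOH).
Titrant: 1x + 1y = 0.01244;  mass: 23.95x + 40.00y = 0.3535
Solving, x = 8.988 × 10^-3 mol, y = 3.456 × 10^-3 mol
mass of LiOH = 8.988 × 10^-3 × 23.95 = 0.2153 g

0.2153 g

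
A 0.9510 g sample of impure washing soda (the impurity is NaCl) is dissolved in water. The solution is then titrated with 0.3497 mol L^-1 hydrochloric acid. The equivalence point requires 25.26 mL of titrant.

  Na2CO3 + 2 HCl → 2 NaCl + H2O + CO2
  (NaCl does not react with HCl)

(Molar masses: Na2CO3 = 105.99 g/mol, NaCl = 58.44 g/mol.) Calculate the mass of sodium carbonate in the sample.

n(HCl) = 0.02526 × 0.3497 = 8.833 × 10^-3 mol
Let x = n(Na2CO3), y = n(NaCl).
Titrant: 2x = 8.833 × 10^-3;  mass: 105.99x + 58.44y = 0.9510
Solving, x = 4.417 × 10^-3 mol, y = 8.263 × 10^-3 mol
mass of Na2CO3 = 4.417 × 10^-3 × 105.99 = 0.4681 g

0.4681 g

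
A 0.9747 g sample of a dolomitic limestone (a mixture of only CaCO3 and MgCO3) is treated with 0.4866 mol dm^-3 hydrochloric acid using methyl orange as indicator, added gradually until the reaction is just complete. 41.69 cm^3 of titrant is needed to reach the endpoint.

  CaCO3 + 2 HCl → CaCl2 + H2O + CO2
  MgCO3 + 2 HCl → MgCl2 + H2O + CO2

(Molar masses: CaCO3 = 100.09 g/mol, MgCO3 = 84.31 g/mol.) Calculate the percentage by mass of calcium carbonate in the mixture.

n(HCl) = 0.04169 × 0.4866 = 0.02029 mol
Let x = n(CaCO3), y = n(MgCO3).
Titrant: 2x + 2y = 0.02029;  mass: 100.09x + 84.31y = 0.9747
Solving, x = 7.575 × 10^-3 mol, y = 2.568 × 10^-3 mol
mass of CaCO3 = 7.575 × 10^-3 × 100.09 = 0.7582 g
% CaCO3 = 0.7582 / 0.9747 × 100 = 77.78 %

77.78 %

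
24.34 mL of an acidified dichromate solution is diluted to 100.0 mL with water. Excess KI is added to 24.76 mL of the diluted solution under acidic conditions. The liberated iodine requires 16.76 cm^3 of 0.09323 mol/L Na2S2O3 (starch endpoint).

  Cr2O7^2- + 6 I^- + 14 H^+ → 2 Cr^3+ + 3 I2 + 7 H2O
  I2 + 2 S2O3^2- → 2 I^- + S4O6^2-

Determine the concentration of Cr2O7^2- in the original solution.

n(S2O3^2-) = 0.01676 × 0.09323 = 1.563 × 10^-3 mol
n(I2) = n(S2O3^2-)/2 = 7.813 × 10^-4 mol
From the 1:3 ratio, n(Cr2O7^2-) in the aliquot = 1/3 × 7.813 × 10^-4 = 2.604 × 10^-4 mol
[Cr2O7^2-]_dilute = 2.604 × 10^-4 / 0.02476 = 0.01052 mol/L
[Cr2O7^2-]_original = 0.01052 × 100.0/24.34 = 0.04321 mol/L

0.04321 mol/L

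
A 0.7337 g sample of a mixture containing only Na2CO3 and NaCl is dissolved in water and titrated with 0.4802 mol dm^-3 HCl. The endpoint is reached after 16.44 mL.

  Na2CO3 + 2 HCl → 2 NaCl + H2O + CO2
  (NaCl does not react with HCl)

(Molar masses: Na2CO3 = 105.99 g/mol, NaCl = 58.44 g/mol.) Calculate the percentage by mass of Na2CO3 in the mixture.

n(HCl) = 0.01644 × 0.4802 = 7.894 × 10^-3 mol
Let x = n(Na2CO3), y = n(NaCl).
Titrant: 2x = 7.894 × 10^-3;  mass: 105.99x + 58.44y = 0.7337
Solving, x = 3.947 × 10^-3 mol, y = 5.396 × 10^-3 mol
mass of Na2CO3 = 3.947 × 10^-3 × 105.99 = 0.4184 g
% Na2CO3 = 0.4184 / 0.7337 × 100 = 57.02 %

57.02 %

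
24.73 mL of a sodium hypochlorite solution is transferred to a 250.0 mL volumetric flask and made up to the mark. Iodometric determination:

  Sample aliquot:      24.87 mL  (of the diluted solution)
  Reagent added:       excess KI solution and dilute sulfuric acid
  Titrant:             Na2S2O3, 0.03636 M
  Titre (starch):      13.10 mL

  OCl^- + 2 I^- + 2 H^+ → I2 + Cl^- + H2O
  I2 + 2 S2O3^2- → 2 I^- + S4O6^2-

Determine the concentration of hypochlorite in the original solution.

0.09681 M

n(S2O3^2-) = 0.01310 × 0.03636 = 4.763 × 10^-4 mol
n(I2) = n(S2O3^2-)/2 = 2.382 × 10^-4 mol
n(OCl^-) in the aliquot = 2.382 × 10^-4 mol (1:1 ratio)
[OCl^-]_dilute = 2.382 × 10^-4 / 0.02487 = 0.009576 mol/L
[OCl^-]_original = 0.009576 × 250.0/24.73 = 0.09681 mol/L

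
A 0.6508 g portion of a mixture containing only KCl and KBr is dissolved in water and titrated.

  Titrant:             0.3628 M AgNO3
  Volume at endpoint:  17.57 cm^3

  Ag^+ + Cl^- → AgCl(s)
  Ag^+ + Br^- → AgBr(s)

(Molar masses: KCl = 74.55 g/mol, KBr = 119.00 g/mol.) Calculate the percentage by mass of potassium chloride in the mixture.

27.77 %

n(AgNO3) = 0.01757 × 0.3628 = 6.374 × 10^-3 mol
Let x = n(KCl), y = n(KBr).
Titrant: 1x + 1y = 6.374 × 10^-3;  mass: 74.55x + 119.00y = 0.6508
Solving, x = 2.424 × 10^-3 mol, y = 3.950 × 10^-3 mol
mass of KCl = 2.424 × 10^-3 × 74.55 = 0.1807 g
% KCl = 0.1807 / 0.6508 × 100 = 27.77 %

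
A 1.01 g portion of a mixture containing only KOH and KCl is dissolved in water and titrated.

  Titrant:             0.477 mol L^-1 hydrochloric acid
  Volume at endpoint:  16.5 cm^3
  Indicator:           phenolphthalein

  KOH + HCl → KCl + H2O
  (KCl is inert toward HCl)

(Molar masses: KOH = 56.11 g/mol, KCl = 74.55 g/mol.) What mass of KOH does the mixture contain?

n(HCl) = 0.0165 × 0.477 = 7.87 × 10^-3 mol
Let x = n(KOH), y = n(KCl).
Titrant: 1x = 7.87 × 10^-3;  mass: 56.11x + 74.55y = 1.01
Solving, x = 7.87 × 10^-3 mol, y = 7.62 × 10^-3 mol
mass of KOH = 7.87 × 10^-3 × 56.11 = 0.442 g

0.442 g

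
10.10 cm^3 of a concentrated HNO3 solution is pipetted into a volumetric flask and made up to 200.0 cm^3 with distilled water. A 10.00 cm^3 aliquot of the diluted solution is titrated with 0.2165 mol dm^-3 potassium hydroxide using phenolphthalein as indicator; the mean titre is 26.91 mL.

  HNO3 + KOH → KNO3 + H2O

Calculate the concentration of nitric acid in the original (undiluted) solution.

11.54 mol/L

n(KOH) = 0.02691 × 0.2165 = 5.826 × 10^-3 mol
n(HNO3) in the aliquot = 5.826 × 10^-3 mol (1:1 ratio)
[HNO3]_dilute = 5.826 × 10^-3 / 0.01000 = 0.5826 mol/L
Dilution factor = 200.0 / 10.10 = 19.80
[HNO3]_stock = 0.5826 × 19.80 = 11.54 mol/L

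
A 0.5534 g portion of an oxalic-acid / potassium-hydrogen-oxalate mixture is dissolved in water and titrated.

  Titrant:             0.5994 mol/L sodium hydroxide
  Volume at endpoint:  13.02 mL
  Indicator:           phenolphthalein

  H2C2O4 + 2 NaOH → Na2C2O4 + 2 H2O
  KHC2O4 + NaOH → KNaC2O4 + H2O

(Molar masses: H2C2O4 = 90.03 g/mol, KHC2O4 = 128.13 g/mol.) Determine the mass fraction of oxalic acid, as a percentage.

43.70 %

n(NaOH) = 0.01302 × 0.5994 = 7.804 × 10^-3 mol
Let x = n(H2C2O4), y = n(KHC2O4).
Titrant: 2x + 1y = 7.804 × 10^-3;  mass: 90.03x + 128.13y = 0.5534
Solving, x = 2.686 × 10^-3 mol, y = 2.432 × 10^-3 mol
mass of H2C2O4 = 2.686 × 10^-3 × 90.03 = 0.2419 g
% H2C2O4 = 0.2419 / 0.5534 × 100 = 43.70 %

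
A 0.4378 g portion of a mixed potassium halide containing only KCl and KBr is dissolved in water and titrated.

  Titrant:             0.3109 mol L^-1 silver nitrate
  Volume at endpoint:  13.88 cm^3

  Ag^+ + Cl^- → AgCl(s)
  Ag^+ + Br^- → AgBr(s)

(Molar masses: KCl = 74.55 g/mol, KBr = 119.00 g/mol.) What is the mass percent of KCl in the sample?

29.01 %

n(AgNO3) = 0.01388 × 0.3109 = 4.315 × 10^-3 mol
Let x = n(KCl), y = n(KBr).
Titrant: 1x + 1y = 4.315 × 10^-3;  mass: 74.55x + 119.00y = 0.4378
Solving, x = 1.703 × 10^-3 mol, y = 2.612 × 10^-3 mol
mass of KCl = 1.703 × 10^-3 × 74.55 = 0.1270 g
% KCl = 0.1270 / 0.4378 × 100 = 29.01 %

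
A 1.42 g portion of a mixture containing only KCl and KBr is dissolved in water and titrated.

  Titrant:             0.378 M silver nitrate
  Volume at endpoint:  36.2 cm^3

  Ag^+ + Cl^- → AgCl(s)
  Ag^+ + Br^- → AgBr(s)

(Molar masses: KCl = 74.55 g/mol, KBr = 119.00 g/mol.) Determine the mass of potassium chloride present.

n(AgNO3) = 0.0362 × 0.378 = 0.0137 mol
Let x = n(KCl), y = n(KBr).
Titrant: 1x + 1y = 0.0137;  mass: 74.55x + 119.00y = 1.42
Solving, x = 4.69 × 10^-3 mol, y = 9.00 × 10^-3 mol
mass of KCl = 4.69 × 10^-3 × 74.55 = 0.349 g

0.349 g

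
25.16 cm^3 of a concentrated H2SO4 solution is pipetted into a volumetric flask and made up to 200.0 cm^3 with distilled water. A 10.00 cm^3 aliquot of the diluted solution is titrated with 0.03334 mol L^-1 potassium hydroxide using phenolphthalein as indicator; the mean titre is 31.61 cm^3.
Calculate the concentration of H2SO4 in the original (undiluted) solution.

0.4189 mol/L

H2SO4 + 2 KOH → K2SO4 + 2 H2O
n(KOH) = 0.03161 × 0.03334 = 1.054 × 10^-3 mol
From the 1:2 ratio, n(H2SO4) in the aliquot = 1/2 × 1.054 × 10^-3 = 5.269 × 10^-4 mol
[H2SO4]_dilute = 5.269 × 10^-4 / 0.01000 = 0.05269 mol/L
Dilution factor = 200.0 / 25.16 = 7.949
[H2SO4]_stock = 0.05269 × 7.949 = 0.4189 mol/L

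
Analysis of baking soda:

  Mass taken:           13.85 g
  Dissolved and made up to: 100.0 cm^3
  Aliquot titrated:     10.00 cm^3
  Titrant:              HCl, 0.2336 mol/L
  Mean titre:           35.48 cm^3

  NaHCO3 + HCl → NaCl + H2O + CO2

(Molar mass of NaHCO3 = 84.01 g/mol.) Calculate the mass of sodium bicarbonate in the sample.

n(HCl) per titration = 0.03548 × 0.2336 = 8.288 × 10^-3 mol
n(NaHCO3) in each aliquot = 8.288 × 10^-3 mol (1:1 ratio)
n(NaHCO3) in the whole flask = 8.288 × 10^-3 × 100.0/10.00 = 0.08288 mol
mass of NaHCO3 = 0.08288 × 84.01 = 6.963 g

6.963 g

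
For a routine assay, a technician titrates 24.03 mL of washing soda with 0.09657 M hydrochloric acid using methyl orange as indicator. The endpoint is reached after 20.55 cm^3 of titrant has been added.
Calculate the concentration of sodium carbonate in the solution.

0.04129 M

Na2CO3 + 2 HCl → 2 NaCl + H2O + CO2
n(HCl) = 0.02055 L × 0.09657 mol/L = 1.985 × 10^-3 mol
From the 1:2 mole ratio, n(Na2CO3) = 1/2 × 1.985 × 10^-3 = 9.923 × 10^-4 mol
[Na2CO3] = 9.923 × 10^-4 mol / 0.02403 L = 0.04129 mol/L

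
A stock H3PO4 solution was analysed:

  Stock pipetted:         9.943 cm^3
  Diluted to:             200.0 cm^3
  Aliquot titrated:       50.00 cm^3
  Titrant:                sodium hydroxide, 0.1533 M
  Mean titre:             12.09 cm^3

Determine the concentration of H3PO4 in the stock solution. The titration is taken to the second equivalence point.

0.3728 M

H3PO4 + 2 NaOH → Na2HPO4 + 2 H2O
n(NaOH) = 0.01209 × 0.1533 = 1.853 × 10^-3 mol
From the 1:2 ratio, n(H3PO4) in the aliquot = 1/2 × 1.853 × 10^-3 = 9.267 × 10^-4 mol
[H3PO4]_dilute = 9.267 × 10^-4 / 0.05000 = 0.01853 mol/L
Dilution factor = 200.0 / 9.943 = 20.11
[H3PO4]_stock = 0.01853 × 20.11 = 0.3728 mol/L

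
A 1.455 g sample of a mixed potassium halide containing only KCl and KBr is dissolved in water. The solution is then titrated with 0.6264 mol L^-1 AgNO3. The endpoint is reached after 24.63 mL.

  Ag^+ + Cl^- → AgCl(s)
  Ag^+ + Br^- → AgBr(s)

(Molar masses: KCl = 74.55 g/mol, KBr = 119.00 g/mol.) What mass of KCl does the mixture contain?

n(AgNO3) = 0.02463 × 0.6264 = 0.01543 mol
Let x = n(KCl), y = n(KBr).
Titrant: 1x + 1y = 0.01543;  mass: 74.55x + 119.00y = 1.455
Solving, x = 8.571 × 10^-3 mol, y = 6.858 × 10^-3 mol
mass of KCl = 8.571 × 10^-3 × 74.55 = 0.6389 g

0.6389 g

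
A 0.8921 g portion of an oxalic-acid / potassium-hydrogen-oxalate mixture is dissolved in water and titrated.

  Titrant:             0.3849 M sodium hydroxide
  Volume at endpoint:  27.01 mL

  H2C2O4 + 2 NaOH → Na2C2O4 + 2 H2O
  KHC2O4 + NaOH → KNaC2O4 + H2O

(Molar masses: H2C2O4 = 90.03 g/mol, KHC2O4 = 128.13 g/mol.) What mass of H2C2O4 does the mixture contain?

n(NaOH) = 0.02701 × 0.3849 = 0.01040 mol
Let x = n(H2C2O4), y = n(KHC2O4).
Titrant: 2x + 1y = 0.01040;  mass: 90.03x + 128.13y = 0.8921
Solving, x = 2.647 × 10^-3 mol, y = 5.103 × 10^-3 mol
mass of H2C2O4 = 2.647 × 10^-3 × 90.03 = 0.2383 g

0.2383 g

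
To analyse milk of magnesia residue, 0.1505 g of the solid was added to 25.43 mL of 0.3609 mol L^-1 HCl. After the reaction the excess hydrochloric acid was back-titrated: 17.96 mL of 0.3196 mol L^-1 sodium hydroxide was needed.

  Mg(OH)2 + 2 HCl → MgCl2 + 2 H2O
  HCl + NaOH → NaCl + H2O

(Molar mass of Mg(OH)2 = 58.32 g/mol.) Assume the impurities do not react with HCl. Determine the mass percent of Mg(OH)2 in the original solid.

n(HCl) added = 0.02543 × 0.3609 = 9.178 × 10^-3 mol
n(NaOH) used in back-titration = 0.01796 × 0.3196 = 5.740 × 10^-3 mol
n(HCl) left over = 5.740 × 10^-3 mol (1:1 ratio)
n(HCl) consumed by analyte = 9.178 × 10^-3 − 5.740 × 10^-3 = 3.438 × 10^-3 mol
From the 1:2 ratio, n(Mg(OH)2) = 1/2 × 3.438 × 10^-3 = 1.719 × 10^-3 mol
mass of Mg(OH)2 = 1.719 × 10^-3 × 58.32 = 0.1002 g
% Mg(OH)2 = 0.1002 / 0.1505 × 100 = 66.61 %

66.61 %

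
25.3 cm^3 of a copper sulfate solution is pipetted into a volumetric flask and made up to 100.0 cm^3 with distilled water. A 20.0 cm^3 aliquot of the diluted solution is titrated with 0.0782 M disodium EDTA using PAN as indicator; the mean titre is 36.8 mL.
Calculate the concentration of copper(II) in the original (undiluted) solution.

Cu^2+ + EDTA^4- → [Cu(EDTA)]^2-
n(EDTA) = 0.0368 × 0.0782 = 2.88 × 10^-3 mol
n(Cu2+) in the aliquot = 2.88 × 10^-3 mol (1:1 ratio)
[Cu2+]_dilute = 2.88 × 10^-3 / 0.0200 = 0.144 mol/L
Dilution factor = 100.0 / 25.3 = 3.953
[Cu2+]_stock = 0.144 × 3.953 = 0.569 mol/L

0.569 M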